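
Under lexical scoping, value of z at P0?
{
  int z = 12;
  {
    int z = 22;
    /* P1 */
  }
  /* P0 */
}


z declared in the same block as P0
z = 12


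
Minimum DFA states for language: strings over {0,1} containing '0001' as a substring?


KMP-style automaton: 4 progress states + 1 absorbing accept = 5
Minimal DFA: 5 states


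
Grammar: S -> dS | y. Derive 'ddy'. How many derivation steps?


Derivation: S => dS => ddS => ddy
Steps: 3


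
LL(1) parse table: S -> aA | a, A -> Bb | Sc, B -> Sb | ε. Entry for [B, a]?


For [B, a]: 'a' ∈ FIRST(Sb)
Entry: B -> Sb


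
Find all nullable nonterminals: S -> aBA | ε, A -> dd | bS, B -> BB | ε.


A nonterminal is nullable iff some alternative derives ε (directly, or every symbol in it is nullable)
Nullable: {B, S}


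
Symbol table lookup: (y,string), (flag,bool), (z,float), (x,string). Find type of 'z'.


Lookup 'z' → type float


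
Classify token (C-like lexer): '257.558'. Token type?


Pattern: digits with a decimal point
Type: FLOAT_LITERAL


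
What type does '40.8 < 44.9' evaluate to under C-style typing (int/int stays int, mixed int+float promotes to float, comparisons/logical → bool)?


Operand types: float < float
Rule: comparison yields bool
Result type: bool


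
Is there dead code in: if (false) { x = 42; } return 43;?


condition is constant false, so the whole block is unreachable
Dead: 'if (false) { x = 42; }'


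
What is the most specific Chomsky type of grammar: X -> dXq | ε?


Single nonterminal LHS, but d^n q^n is not regular
Classification: Type 2 (Context-Free)


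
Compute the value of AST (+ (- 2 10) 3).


Evaluate inner: (- 2 10) = -8
Evaluate root: (+ -8 3) = -5
Result: -5


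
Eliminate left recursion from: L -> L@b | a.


Left-recursive alternatives: L@b; non-recursive: a
Introduce L': L -> aL', L' -> @bL' | ε


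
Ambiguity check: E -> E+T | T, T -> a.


precedence layered via separate nonterminal T: deterministic
Unambiguous


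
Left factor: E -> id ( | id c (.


Common prefix: 'id'
Factored: E -> id E', E' -> ( | c (


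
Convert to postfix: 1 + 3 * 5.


* has higher precedence, evaluate 3*5 first
Postfix: 1 3 5 * +


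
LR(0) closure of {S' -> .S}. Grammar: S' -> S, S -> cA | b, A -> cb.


Start: S' -> .S
For each item with dot before a nonterminal B, add B -> .γ for every B-production
Closure: [S' -> .S, S -> .cA, S -> .b]


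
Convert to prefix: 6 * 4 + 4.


left-to-right (same/higher precedence on left): tree is (+ (* 6 4) 4)
Prefix: + * 6 4 4


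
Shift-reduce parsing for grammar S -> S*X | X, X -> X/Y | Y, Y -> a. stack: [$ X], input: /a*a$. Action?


shift '/' to continue X -> X/Y
Action: shift


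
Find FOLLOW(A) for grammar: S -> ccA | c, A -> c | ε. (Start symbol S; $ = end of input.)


$ ∈ FOLLOW(S). For each A -> αBβ: add FIRST(β)\{ε} to FOLLOW(B); if β nullable, add FOLLOW(A).
FOLLOW(A) = {$}


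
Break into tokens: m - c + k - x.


Scan left to right, longest-match per lexeme
Tokens: ID(m), OP(-), ID(c), OP(+), ID(k), OP(-), ID(x)


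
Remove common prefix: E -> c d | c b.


Common prefix: 'c'
Factored: E -> c E', E' -> d | b


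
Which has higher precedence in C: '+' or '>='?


'+' is additive (level 9); '>=' is relational (level 7)
Higher level binds tighter
'+' has higher precedence than '>='


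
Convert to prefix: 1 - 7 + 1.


left-to-right (same/higher precedence on left): tree is (+ (- 1 7) 1)
Prefix: + - 1 7 1


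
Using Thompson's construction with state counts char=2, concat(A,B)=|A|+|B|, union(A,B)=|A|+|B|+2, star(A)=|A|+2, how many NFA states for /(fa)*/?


Syntax tree has 2 char leaf(s), 0 union(s), 1 star(s)
chars contribute 2×2 = 4; each union adds +2; each star adds +2
Total: 4 + 0 + 2 = 6 states


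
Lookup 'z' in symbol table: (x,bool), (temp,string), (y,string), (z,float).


Lookup 'z' → type float


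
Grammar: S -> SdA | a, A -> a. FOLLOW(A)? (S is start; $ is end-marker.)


$ ∈ FOLLOW(S). For each A -> αBβ: add FIRST(β)\{ε} to FOLLOW(B); if β nullable, add FOLLOW(A).
FOLLOW(A) = {$, d}


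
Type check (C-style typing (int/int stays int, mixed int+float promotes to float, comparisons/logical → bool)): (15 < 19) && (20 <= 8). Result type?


Operand types: bool && bool
Rule: logical operators take bool operands and yield bool
Result type: bool


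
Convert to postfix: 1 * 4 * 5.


Left to right (same or higher precedence on left)
Postfix: 1 4 * 5 *


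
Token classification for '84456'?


Pattern: digits only
Type: INTEGER_LITERAL


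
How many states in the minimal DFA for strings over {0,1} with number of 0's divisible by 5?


Track (count of 0) mod 5: states 0..4, accept at 0
Minimal DFA: 5 states


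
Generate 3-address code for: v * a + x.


Break into single-operator statements:
t1 = v * a
t2 = t1 + x


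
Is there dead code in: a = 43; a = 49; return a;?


first assignment to a is overwritten before any read
Dead: 'a = 43'


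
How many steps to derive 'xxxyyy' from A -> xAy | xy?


Derivation: A => xAy => xxAyy => xxxyyy
Steps: 3


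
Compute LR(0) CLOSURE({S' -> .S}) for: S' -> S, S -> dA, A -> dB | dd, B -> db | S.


Start: S' -> .S
For each item with dot before a nonterminal B, add B -> .γ for every B-production
Closure: [S' -> .S, S -> .dA]


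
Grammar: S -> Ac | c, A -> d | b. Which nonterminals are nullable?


A nonterminal is nullable iff some alternative derives ε (directly, or every symbol in it is nullable)
Nullable: {}


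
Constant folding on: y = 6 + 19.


6 + 19 = 25 at compile time
Optimized: y = 25


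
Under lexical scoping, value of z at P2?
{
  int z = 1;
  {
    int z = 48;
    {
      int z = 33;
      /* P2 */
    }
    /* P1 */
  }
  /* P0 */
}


z declared in the same block as P2
z = 33


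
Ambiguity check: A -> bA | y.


right-linear, alternatives start with distinct terminals 'b' vs 'y': unique leftmost derivation
Unambiguous


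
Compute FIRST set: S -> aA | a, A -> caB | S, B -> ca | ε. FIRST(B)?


Per alternative of B: FIRST(ca) = {c}; FIRST(ε) = {ε}
FIRST(B) = {c, ε}


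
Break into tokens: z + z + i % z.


Scan left to right, longest-match per lexeme
Tokens: ID(z), OP(+), ID(z), OP(+), ID(i), OP(%), ID(z)


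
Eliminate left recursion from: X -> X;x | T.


Left-recursive alternatives: X;x; non-recursive: T
Introduce X': X -> TX', X' -> ;xX' | ε


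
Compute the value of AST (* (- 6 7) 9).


Evaluate inner: (- 6 7) = -1
Evaluate root: (* -1 9) = -9
Result: -9


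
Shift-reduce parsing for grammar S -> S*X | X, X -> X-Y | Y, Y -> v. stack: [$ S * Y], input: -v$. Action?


'Y' (not preceded by X-) is the handle for X -> Y
Action: reduce (X -> Y)


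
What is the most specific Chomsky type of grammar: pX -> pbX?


LHS has context (more than one symbol) and |LHS| ≤ |RHS|
Classification: Type 1 (Context-Sensitive)


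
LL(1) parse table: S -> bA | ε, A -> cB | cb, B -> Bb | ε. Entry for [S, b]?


For [S, b]: 'b' ∈ FIRST(bA)
Entry: S -> bA


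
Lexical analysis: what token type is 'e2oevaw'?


Pattern: letter/underscore followed by alphanumerics, not a keyword
Type: IDENTIFIER


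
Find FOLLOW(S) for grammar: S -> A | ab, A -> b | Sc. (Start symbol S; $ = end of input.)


$ ∈ FOLLOW(S). For each A -> αBβ: add FIRST(β)\{ε} to FOLLOW(B); if β nullable, add FOLLOW(A).
FOLLOW(S) = {$, c}


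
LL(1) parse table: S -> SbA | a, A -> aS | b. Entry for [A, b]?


For [A, b]: 'b' ∈ FIRST(b)
Entry: A -> b


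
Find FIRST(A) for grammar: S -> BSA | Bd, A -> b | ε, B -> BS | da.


Per alternative of A: FIRST(b) = {b}; FIRST(ε) = {ε}
FIRST(A) = {b, ε}


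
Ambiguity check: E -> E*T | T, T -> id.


precedence layered via separate nonterminal T: deterministic
Unambiguous


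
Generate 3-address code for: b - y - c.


Break into single-operator statements:
t1 = b - y
t2 = t1 - c


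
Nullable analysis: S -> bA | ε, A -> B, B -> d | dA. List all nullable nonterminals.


A nonterminal is nullable iff some alternative derives ε (directly, or every symbol in it is nullable)
Nullable: {S}


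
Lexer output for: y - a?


Scan left to right, longest-match per lexeme
Tokens: ID(y), OP(-), ID(a)


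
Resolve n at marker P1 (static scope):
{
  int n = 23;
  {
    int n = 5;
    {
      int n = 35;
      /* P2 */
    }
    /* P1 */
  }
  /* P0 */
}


n declared in the same block as P1
n = 5


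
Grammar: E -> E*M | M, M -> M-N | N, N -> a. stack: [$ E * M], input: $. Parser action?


handle 'E*M' on top; lookahead ∈ FOLLOW(E) = {*, $}
Action: reduce (E -> E*M)


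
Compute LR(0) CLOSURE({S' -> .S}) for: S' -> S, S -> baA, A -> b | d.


Start: S' -> .S
For each item with dot before a nonterminal B, add B -> .γ for every B-production
Closure: [S' -> .S, S -> .baA]


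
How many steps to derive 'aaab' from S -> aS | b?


Derivation: S => aS => aaS => aaaS => aaab
Steps: 4


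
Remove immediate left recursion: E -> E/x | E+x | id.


Left-recursive alternatives: E/x, E+x; non-recursive: id
Introduce E': E -> idE', E' -> /xE' | +xE' | ε


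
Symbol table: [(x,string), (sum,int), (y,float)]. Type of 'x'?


Lookup 'x' → type string


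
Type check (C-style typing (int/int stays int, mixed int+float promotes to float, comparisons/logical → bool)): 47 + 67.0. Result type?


Operand types: int + float
Rule: mixed int/float promotes to float; int/int stays int
Result type: float


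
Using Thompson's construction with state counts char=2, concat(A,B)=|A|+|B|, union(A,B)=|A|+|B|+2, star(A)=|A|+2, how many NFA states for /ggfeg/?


Syntax tree has 5 char leaf(s), 0 union(s), 0 star(s)
chars contribute 5×2 = 10; each union adds +2; each star adds +2
Total: 10 + 0 + 0 = 10 states


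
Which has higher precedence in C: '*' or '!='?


'*' is multiplicative (level 10); '!=' is equality (level 6)
Higher level binds tighter
'*' has higher precedence than '!='


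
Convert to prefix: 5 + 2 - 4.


left-to-right (same/higher precedence on left): tree is (- (+ 5 2) 4)
Prefix: - + 5 2 4


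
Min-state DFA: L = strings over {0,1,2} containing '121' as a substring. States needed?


KMP-style automaton: 3 progress states + 1 absorbing accept = 4
Minimal DFA: 4 states


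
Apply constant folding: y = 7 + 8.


7 + 8 = 15 at compile time
Optimized: y = 15


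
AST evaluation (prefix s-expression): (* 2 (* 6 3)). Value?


Evaluate inner: (* 6 3) = 18
Evaluate root: (* 2 18) = 36
Result: 36


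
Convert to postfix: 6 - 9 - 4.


Left to right (same or higher precedence on left)
Postfix: 6 9 - 4 -


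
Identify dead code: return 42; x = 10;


statement follows a return and is unreachable
Dead: 'x = 10'


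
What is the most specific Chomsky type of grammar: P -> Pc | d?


Left-linear: every RHS is a terminal or one nonterminal followed by a terminal
Classification: Type 3 (Regular)


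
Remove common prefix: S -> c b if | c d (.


Common prefix: 'c'
Factored: S -> c S', S' -> b if | d (


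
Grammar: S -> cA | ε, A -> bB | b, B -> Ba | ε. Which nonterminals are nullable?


A nonterminal is nullable iff some alternative derives ε (directly, or every symbol in it is nullable)
Nullable: {B, S}


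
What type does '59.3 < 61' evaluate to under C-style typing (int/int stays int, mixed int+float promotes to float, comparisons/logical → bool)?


Operand types: float < int
Rule: comparison yields bool
Result type: bool


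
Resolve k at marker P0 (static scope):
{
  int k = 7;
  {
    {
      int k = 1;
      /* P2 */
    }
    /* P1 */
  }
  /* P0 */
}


k declared in the same block as P0
k = 7


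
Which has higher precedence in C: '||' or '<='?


'<=' is relational (level 7); '||' is logical OR (level 1)
Higher level binds tighter
'<=' has higher precedence than '||'


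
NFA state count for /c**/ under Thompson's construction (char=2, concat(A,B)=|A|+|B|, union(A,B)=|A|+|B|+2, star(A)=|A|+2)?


Syntax tree has 1 char leaf(s), 0 union(s), 2 star(s)
chars contribute 1×2 = 2; each union adds +2; each star adds +2
Total: 2 + 0 + 4 = 6 states


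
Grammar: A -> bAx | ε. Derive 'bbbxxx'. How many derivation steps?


Derivation: A => bAx => bbAxx => bbbAxxx => bbbxxx
Steps: 4


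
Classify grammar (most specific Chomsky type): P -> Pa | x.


Left-linear: every RHS is a terminal or one nonterminal followed by a terminal
Classification: Type 3 (Regular)


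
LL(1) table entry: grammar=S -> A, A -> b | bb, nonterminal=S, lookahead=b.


For [S, b]: 'b' ∈ FIRST(A)
Entry: S -> A


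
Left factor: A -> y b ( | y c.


Common prefix: 'y'
Factored: A -> y A', A' -> b ( | c


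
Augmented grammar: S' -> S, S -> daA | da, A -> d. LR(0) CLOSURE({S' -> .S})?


Start: S' -> .S
For each item with dot before a nonterminal B, add B -> .γ for every B-production
Closure: [S' -> .S, S -> .daA, S -> .da]


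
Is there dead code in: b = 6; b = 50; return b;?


first assignment to b is overwritten before any read
Dead: 'b = 6'


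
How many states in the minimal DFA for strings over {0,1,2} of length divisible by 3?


Track length mod 3: states 0..2, accept at 0
Minimal DFA: 3 states


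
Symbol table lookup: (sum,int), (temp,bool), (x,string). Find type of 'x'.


Lookup 'x' → type string


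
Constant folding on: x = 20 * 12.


20 * 12 = 240 at compile time
Optimized: x = 240


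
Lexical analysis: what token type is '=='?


Pattern: operator symbol
Type: OPERATOR


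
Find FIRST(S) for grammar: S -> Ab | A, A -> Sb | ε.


Per alternative of S: FIRST(Ab) = {b}; FIRST(A) = {b, ε}
FIRST(S) = {b, ε}


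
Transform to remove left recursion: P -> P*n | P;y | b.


Left-recursive alternatives: P*n, P;y; non-recursive: b
Introduce P': P -> bP', P' -> *nP' | ;yP' | ε


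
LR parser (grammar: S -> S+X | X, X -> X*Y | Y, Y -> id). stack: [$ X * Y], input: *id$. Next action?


handle 'X*Y' on top
Action: reduce (X -> X*Y)


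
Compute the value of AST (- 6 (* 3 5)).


Evaluate inner: (* 3 5) = 15
Evaluate root: (- 6 15) = -9
Result: -9


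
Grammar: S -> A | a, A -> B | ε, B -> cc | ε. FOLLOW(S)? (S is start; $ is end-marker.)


$ ∈ FOLLOW(S). For each A -> αBβ: add FIRST(β)\{ε} to FOLLOW(B); if β nullable, add FOLLOW(A).
FOLLOW(S) = {$}


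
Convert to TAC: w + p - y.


Break into single-operator statements:
t1 = w + p
t2 = t1 - y


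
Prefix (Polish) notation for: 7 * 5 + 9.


left-to-right (same/higher precedence on left): tree is (+ (* 7 5) 9)
Prefix: + * 7 5 9


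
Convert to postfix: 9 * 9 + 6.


Left to right (same or higher precedence on left)
Postfix: 9 9 * 6 +


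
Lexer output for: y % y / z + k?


Scan left to right, longest-match per lexeme
Tokens: ID(y), OP(%), ID(y), OP(/), ID(z), OP(+), ID(k)


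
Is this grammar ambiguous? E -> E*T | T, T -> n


precedence layered via separate nonterminal T: deterministic
Unambiguous


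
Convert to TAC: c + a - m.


Break into single-operator statements:
t1 = c + a
t2 = t1 - m


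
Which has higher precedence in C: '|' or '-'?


'-' is additive (level 9); '|' is bitwise OR (level 3)
Higher level binds tighter
'-' has higher precedence than '|'


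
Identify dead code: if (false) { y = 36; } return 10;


condition is constant false, so the whole block is unreachable
Dead: 'if (false) { y = 36; }'


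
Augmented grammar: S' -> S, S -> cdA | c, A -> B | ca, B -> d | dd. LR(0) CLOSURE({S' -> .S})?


Start: S' -> .S
For each item with dot before a nonterminal B, add B -> .γ for every B-production
Closure: [S' -> .S, S -> .cdA, S -> .c]


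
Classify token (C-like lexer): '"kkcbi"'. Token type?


Pattern: double-quoted sequence
Type: STRING_LITERAL


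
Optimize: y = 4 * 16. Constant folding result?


4 * 16 = 64 at compile time
Optimized: y = 64


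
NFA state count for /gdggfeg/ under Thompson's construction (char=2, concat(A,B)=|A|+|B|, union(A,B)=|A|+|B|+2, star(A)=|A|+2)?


Syntax tree has 7 char leaf(s), 0 union(s), 0 star(s)
chars contribute 7×2 = 14; each union adds +2; each star adds +2
Total: 14 + 0 + 0 = 14 states


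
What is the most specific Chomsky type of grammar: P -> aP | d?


Right-linear: every RHS is a terminal or a terminal followed by one nonterminal
Classification: Type 3 (Regular)


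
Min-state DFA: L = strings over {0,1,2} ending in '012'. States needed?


Track the longest suffix of input matching a prefix of '012': 4 classes (prefixes of length 0..3)
Minimal DFA: 4 states


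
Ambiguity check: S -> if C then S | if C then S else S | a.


dangling else: 'if C then if C then a else a' parses two ways
Ambiguous


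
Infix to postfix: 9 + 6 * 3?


* has higher precedence, evaluate 6*3 first
Postfix: 9 6 3 * +


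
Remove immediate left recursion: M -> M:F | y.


Left-recursive alternatives: M:F; non-recursive: y
Introduce M': M -> yM', M' -> :FM' | ε


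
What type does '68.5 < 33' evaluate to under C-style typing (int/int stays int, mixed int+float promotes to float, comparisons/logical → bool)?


Operand types: float < int
Rule: comparison yields bool
Result type: bool


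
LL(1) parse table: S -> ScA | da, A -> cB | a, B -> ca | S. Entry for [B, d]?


For [B, d]: 'd' ∈ FIRST(S)
Entry: B -> S


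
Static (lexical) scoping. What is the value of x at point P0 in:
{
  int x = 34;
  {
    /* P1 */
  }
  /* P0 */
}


x declared in the same block as P0
x = 34


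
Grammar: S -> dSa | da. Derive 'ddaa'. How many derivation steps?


Derivation: S => dSa => ddaa
Steps: 2


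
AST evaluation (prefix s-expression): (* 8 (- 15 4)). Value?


Evaluate inner: (- 15 4) = 11
Evaluate root: (* 8 11) = 88
Result: 88


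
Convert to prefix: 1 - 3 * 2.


'*' binds tighter: tree is (- 1 (* 3 2))
Prefix: - 1 * 3 2


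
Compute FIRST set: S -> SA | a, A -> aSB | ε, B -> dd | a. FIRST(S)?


Per alternative of S: FIRST(SA) = {a}; FIRST(a) = {a}
FIRST(S) = {a}


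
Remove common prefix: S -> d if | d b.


Common prefix: 'd'
Factored: S -> d S', S' -> if | b


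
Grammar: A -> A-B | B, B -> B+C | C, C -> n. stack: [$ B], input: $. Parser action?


lookahead ∉ {+} so B won't extend; reduce A -> B
Action: reduce (A -> B)


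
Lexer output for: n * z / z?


Scan left to right, longest-match per lexeme
Tokens: ID(n), OP(*), ID(z), OP(/), ID(z)


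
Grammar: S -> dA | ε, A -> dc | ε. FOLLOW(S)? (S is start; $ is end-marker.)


$ ∈ FOLLOW(S). For each A -> αBβ: add FIRST(β)\{ε} to FOLLOW(B); if β nullable, add FOLLOW(A).
FOLLOW(S) = {$}


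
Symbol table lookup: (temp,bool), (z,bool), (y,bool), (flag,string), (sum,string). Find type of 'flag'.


Lookup 'flag' → type string


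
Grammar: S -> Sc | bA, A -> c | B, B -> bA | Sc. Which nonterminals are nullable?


A nonterminal is nullable iff some alternative derives ε (directly, or every symbol in it is nullable)
Nullable: {}


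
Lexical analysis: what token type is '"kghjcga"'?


Pattern: double-quoted sequence
Type: STRING_LITERAL


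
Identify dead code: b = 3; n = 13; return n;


b is assigned but never read
Dead: 'b = 3'


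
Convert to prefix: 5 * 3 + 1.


left-to-right (same/higher precedence on left): tree is (+ (* 5 3) 1)
Prefix: + * 5 3 1


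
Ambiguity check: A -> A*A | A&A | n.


'n*n&n' has two parse trees (no precedence encoded between * and &)
Ambiguous


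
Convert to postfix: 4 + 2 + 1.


Left to right (same or higher precedence on left)
Postfix: 4 2 + 1 +


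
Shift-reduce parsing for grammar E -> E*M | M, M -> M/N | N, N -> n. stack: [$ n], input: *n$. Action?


'n' on top is the handle for N -> n
Action: reduce (N -> n)


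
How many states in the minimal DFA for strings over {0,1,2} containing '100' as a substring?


KMP-style automaton: 3 progress states + 1 absorbing accept = 4
Minimal DFA: 4 states


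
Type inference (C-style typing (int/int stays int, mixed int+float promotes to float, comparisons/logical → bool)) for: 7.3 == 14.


Operand types: float == int
Rule: comparison yields bool
Result type: bool


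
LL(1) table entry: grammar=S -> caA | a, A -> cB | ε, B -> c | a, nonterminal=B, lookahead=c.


For [B, c]: 'c' ∈ FIRST(c)
Entry: B -> c


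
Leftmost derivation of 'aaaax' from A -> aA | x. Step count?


Derivation: A => aA => aaA => aaaA => aaaaA => aaaax
Steps: 5


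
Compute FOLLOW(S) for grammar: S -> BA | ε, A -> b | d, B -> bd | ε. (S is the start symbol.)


$ ∈ FOLLOW(S). For each A -> αBβ: add FIRST(β)\{ε} to FOLLOW(B); if β nullable, add FOLLOW(A).
FOLLOW(S) = {$}


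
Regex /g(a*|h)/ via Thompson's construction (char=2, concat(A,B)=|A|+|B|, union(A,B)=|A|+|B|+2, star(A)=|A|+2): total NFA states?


Syntax tree has 3 char leaf(s), 1 union(s), 1 star(s)
chars contribute 3×2 = 6; each union adds +2; each star adds +2
Total: 6 + 2 + 2 = 10 states


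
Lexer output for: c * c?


Scan left to right, longest-match per lexeme
Tokens: ID(c), OP(*), ID(c)


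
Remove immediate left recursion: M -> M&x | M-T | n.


Left-recursive alternatives: M&x, M-T; non-recursive: n
Introduce M': M -> nM', M' -> &xM' | -TM' | ε


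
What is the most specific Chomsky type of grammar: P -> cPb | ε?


Single nonterminal LHS, but c^n b^n is not regular
Classification: Type 2 (Context-Free)


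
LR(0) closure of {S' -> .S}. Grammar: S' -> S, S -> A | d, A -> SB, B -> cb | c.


Start: S' -> .S
For each item with dot before a nonterminal B, add B -> .γ for every B-production
Closure: [S' -> .S, S -> .A, S -> .d, A -> .SB]


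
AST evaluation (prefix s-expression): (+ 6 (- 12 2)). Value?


Evaluate inner: (- 12 2) = 10
Evaluate root: (+ 6 10) = 16
Result: 16


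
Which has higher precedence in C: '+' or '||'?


'+' is additive (level 9); '||' is logical OR (level 1)
Higher level binds tighter
'+' has higher precedence than '||'


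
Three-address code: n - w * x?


Break into single-operator statements:
t1 = w * x
t2 = n - t1


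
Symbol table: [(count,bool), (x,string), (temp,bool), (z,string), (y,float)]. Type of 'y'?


Lookup 'y' → type float


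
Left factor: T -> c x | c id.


Common prefix: 'c'
Factored: T -> c T', T' -> x | id


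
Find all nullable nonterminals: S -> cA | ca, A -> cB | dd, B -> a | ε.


A nonterminal is nullable iff some alternative derives ε (directly, or every symbol in it is nullable)
Nullable: {B}


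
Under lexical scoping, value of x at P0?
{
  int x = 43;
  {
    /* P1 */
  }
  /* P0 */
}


x declared in the same block as P0
x = 43


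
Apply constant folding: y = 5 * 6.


5 * 6 = 30 at compile time
Optimized: y = 30


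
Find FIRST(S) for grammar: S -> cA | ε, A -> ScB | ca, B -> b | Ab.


Per alternative of S: FIRST(cA) = {c}; FIRST(ε) = {ε}
FIRST(S) = {c, ε}


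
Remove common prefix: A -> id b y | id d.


Common prefix: 'id'
Factored: A -> id A', A' -> b y | d


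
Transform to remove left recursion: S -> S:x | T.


Left-recursive alternatives: S:x; non-recursive: T
Introduce S': S -> TS', S' -> :xS' | ε


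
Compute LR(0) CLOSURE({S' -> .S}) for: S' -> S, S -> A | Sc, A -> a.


Start: S' -> .S
For each item with dot before a nonterminal B, add B -> .γ for every B-production
Closure: [S' -> .S, S -> .A, S -> .Sc, A -> .a]


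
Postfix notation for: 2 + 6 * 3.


* has higher precedence, evaluate 6*3 first
Postfix: 2 6 3 * +


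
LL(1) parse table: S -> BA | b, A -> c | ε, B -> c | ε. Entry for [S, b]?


For [S, b]: 'b' ∈ FIRST(b)
Entry: S -> b


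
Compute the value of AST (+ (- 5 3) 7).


Evaluate inner: (- 5 3) = 2
Evaluate root: (+ 2 7) = 9
Result: 9


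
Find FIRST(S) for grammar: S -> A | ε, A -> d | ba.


Per alternative of S: FIRST(A) = {b, d}; FIRST(ε) = {ε}
FIRST(S) = {b, d, ε}


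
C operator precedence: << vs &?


'<<' is shift (level 8); '&' is bitwise AND (level 5)
Higher level binds tighter
'<<' has higher precedence than '&'


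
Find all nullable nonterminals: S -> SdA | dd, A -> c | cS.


A nonterminal is nullable iff some alternative derives ε (directly, or every symbol in it is nullable)
Nullable: {}


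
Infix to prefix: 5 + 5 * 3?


'*' binds tighter: tree is (+ 5 (* 5 3))
Prefix: + 5 * 5 3


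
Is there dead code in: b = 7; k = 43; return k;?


b is assigned but never read
Dead: 'b = 7'


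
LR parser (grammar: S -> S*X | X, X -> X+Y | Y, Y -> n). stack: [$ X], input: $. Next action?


lookahead ∉ {+} so X won't extend; reduce S -> X
Action: reduce (S -> X)


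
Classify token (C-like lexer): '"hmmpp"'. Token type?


Pattern: double-quoted sequence
Type: STRING_LITERAL


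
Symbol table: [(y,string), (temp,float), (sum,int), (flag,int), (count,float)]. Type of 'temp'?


Lookup 'temp' → type float


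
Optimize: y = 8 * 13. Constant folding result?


8 * 13 = 104 at compile time
Optimized: y = 104


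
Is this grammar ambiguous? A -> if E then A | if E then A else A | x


dangling else: 'if E then if E then x else x' parses two ways
Ambiguous


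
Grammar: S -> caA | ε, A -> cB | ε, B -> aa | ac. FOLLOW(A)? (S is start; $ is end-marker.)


$ ∈ FOLLOW(S). For each A -> αBβ: add FIRST(β)\{ε} to FOLLOW(B); if β nullable, add FOLLOW(A).
FOLLOW(A) = {$}


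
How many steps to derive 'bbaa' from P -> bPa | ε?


Derivation: P => bPa => bbPaa => bbaa
Steps: 3


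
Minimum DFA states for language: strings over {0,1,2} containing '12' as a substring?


KMP-style automaton: 2 progress states + 1 absorbing accept = 3
Minimal DFA: 3 states


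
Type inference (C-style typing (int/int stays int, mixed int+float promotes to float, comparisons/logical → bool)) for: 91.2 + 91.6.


Operand types: float + float
Rule: mixed int/float promotes to float; int/int stays int
Result type: float


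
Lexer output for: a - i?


Scan left to right, longest-match per lexeme
Tokens: ID(a), OP(-), ID(i)


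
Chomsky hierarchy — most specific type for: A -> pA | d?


Right-linear: every RHS is a terminal or a terminal followed by one nonterminal
Classification: Type 3 (Regular)


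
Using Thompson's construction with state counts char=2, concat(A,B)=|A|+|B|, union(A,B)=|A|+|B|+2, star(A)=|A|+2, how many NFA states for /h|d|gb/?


Syntax tree has 4 char leaf(s), 2 union(s), 0 star(s)
chars contribute 4×2 = 8; each union adds +2; each star adds +2
Total: 8 + 4 + 0 = 12 states


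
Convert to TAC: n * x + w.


Break into single-operator statements:
t1 = n * x
t2 = t1 + w


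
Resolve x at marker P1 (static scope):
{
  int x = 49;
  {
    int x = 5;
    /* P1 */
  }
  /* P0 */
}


x declared in the same block as P1
x = 5


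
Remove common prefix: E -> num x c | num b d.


Common prefix: 'num'
Factored: E -> num E', E' -> x c | b d


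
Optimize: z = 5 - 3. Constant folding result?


5 - 3 = 2 at compile time
Optimized: z = 2


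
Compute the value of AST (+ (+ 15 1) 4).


Evaluate inner: (+ 15 1) = 16
Evaluate root: (+ 16 4) = 20
Result: 20


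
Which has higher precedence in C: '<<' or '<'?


'<<' is shift (level 8); '<' is relational (level 7)
Higher level binds tighter
'<<' has higher precedence than '<'


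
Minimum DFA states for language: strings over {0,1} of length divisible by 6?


Track length mod 6: states 0..5, accept at 0
Minimal DFA: 6 states


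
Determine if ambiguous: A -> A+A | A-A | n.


'n+n-n' has two parse trees (no precedence encoded between + and -)
Ambiguous


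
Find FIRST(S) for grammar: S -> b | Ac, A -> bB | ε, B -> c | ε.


Per alternative of S: FIRST(b) = {b}; FIRST(Ac) = {b, c}
FIRST(S) = {b, c}


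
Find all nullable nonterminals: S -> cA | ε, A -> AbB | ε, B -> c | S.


A nonterminal is nullable iff some alternative derives ε (directly, or every symbol in it is nullable)
Nullable: {A, B, S}


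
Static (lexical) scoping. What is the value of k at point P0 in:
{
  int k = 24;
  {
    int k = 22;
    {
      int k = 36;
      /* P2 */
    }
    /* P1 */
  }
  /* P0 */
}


k declared in the same block as P0
k = 24


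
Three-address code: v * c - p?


Break into single-operator statements:
t1 = v * c
t2 = t1 - p


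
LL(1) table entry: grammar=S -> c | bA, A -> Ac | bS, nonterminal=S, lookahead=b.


For [S, b]: 'b' ∈ FIRST(bA)
Entry: S -> bA


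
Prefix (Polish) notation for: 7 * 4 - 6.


left-to-right (same/higher precedence on left): tree is (- (* 7 4) 6)
Prefix: - * 7 4 6


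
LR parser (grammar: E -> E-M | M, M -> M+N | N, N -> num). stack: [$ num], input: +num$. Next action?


'num' on top is the handle for N -> num
Action: reduce (N -> num)


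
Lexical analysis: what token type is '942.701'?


Pattern: digits with a decimal point
Type: FLOAT_LITERAL


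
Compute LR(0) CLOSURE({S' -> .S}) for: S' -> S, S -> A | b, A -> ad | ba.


Start: S' -> .S
For each item with dot before a nonterminal B, add B -> .γ for every B-production
Closure: [S' -> .S, S -> .A, S -> .b, A -> .ad, A -> .ba]


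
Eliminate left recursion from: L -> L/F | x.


Left-recursive alternatives: L/F; non-recursive: x
Introduce L': L -> xL', L' -> /FL' | ε


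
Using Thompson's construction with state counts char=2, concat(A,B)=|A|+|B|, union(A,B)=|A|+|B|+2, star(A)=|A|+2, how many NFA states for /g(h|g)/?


Syntax tree has 3 char leaf(s), 1 union(s), 0 star(s)
chars contribute 3×2 = 6; each union adds +2; each star adds +2
Total: 6 + 2 + 0 = 8 states


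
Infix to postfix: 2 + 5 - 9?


Left to right (same or higher precedence on left)
Postfix: 2 5 + 9 -


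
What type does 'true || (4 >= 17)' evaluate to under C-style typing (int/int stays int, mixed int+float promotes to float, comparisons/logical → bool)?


Operand types: bool || bool
Rule: logical operators take bool operands and yield bool
Result type: bool


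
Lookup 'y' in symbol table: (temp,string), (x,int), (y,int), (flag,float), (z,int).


Lookup 'y' → type int


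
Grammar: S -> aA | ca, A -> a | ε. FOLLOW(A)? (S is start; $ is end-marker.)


$ ∈ FOLLOW(S). For each A -> αBβ: add FIRST(β)\{ε} to FOLLOW(B); if β nullable, add FOLLOW(A).
FOLLOW(A) = {$}


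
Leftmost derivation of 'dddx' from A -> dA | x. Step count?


Derivation: A => dA => ddA => dddA => dddx
Steps: 4


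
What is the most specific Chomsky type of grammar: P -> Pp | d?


Left-linear: every RHS is a terminal or one nonterminal followed by a terminal
Classification: Type 3 (Regular)


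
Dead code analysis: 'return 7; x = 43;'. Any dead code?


statement follows a return and is unreachable
Dead: 'x = 43'


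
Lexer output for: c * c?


Scan left to right, longest-match per lexeme
Tokens: ID(c), OP(*), ID(c)


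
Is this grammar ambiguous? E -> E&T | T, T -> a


precedence layered via separate nonterminal T: deterministic
Unambiguous


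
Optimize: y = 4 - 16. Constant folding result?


4 - 16 = -12 at compile time
Optimized: y = -12


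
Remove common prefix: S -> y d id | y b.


Common prefix: 'y'
Factored: S -> y S', S' -> d id | b


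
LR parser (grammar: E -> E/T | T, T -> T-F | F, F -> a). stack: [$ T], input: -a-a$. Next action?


shift '-' to continue T -> T-F
Action: shift


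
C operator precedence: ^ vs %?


'%' is multiplicative (level 10); '^' is bitwise XOR (level 4)
Higher level binds tighter
'%' has higher precedence than '^'


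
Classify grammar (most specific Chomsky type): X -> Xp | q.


Left-linear: every RHS is a terminal or one nonterminal followed by a terminal
Classification: Type 3 (Regular)


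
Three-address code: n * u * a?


Break into single-operator statements:
t1 = n * u
t2 = t1 * a


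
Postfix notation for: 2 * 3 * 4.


Left to right (same or higher precedence on left)
Postfix: 2 3 * 4 *


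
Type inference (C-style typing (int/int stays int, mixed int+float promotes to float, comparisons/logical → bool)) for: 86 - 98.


Operand types: int - int
Rule: mixed int/float promotes to float; int/int stays int
Result type: int


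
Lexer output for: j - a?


Scan left to right, longest-match per lexeme
Tokens: ID(j), OP(-), ID(a)


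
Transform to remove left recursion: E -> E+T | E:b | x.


Left-recursive alternatives: E+T, E:b; non-recursive: x
Introduce E': E -> xE', E' -> +TE' | :bE' | ε


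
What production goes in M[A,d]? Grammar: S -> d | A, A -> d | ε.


For [A, d]: 'd' ∈ FIRST(d)
Entry: A -> d


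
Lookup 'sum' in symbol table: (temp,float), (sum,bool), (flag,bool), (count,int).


Lookup 'sum' → type bool


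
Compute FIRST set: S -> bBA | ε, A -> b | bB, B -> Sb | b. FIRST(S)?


Per alternative of S: FIRST(bBA) = {b}; FIRST(ε) = {ε}
FIRST(S) = {b, ε}


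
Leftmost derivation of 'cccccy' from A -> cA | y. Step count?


Derivation: A => cA => ccA => cccA => ccccA => cccccA => cccccy
Steps: 6


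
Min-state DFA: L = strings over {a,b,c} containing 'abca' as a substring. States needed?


KMP-style automaton: 4 progress states + 1 absorbing accept = 5
Minimal DFA: 5 states


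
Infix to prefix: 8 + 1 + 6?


left-to-right (same/higher precedence on left): tree is (+ (+ 8 1) 6)
Prefix: + + 8 1 6


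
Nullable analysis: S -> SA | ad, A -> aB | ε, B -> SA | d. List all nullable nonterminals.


A nonterminal is nullable iff some alternative derives ε (directly, or every symbol in it is nullable)
Nullable: {A}


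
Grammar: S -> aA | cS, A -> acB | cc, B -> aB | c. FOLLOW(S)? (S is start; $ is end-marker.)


$ ∈ FOLLOW(S). For each A -> αBβ: add FIRST(β)\{ε} to FOLLOW(B); if β nullable, add FOLLOW(A).
FOLLOW(S) = {$}


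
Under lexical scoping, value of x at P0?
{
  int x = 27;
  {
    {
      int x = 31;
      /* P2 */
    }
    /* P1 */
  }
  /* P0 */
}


x declared in the same block as P0
x = 27


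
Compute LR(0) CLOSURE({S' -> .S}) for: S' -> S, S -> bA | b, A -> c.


Start: S' -> .S
For each item with dot before a nonterminal B, add B -> .γ for every B-production
Closure: [S' -> .S, S -> .bA, S -> .b]


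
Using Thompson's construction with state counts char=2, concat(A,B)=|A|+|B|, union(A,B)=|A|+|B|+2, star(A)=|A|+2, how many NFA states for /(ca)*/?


Syntax tree has 2 char leaf(s), 0 union(s), 1 star(s)
chars contribute 2×2 = 4; each union adds +2; each star adds +2
Total: 4 + 0 + 2 = 6 states


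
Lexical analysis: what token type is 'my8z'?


Pattern: letter/underscore followed by alphanumerics, not a keyword
Type: IDENTIFIER


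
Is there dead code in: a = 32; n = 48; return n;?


a is assigned but never read
Dead: 'a = 32'


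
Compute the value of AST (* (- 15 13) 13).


Evaluate inner: (- 15 13) = 2
Evaluate root: (* 2 13) = 26
Result: 26


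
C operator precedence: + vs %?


'%' is multiplicative (level 10); '+' is additive (level 9)
Higher level binds tighter
'%' has higher precedence than '+'


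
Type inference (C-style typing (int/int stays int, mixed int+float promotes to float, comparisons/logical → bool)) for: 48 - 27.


Operand types: int - int
Rule: mixed int/float promotes to float; int/int stays int
Result type: int


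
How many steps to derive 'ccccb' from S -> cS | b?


Derivation: S => cS => ccS => cccS => ccccS => ccccb
Steps: 5


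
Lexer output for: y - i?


Scan left to right, longest-match per lexeme
Tokens: ID(y), OP(-), ID(i)


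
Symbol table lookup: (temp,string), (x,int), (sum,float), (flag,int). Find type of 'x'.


Lookup 'x' → type int


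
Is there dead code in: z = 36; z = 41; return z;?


first assignment to z is overwritten before any read
Dead: 'z = 36'


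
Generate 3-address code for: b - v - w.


Break into single-operator statements:
t1 = b - v
t2 = t1 - w


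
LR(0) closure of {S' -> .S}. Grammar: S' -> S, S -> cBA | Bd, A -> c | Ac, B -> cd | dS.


Start: S' -> .S
For each item with dot before a nonterminal B, add B -> .γ for every B-production
Closure: [S' -> .S, S -> .cBA, S -> .Bd, B -> .cd, B -> .dS]


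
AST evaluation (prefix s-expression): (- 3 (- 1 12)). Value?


Evaluate inner: (- 1 12) = -11
Evaluate root: (- 3 -11) = 14
Result: 14


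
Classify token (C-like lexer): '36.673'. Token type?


Pattern: digits with a decimal point
Type: FLOAT_LITERAL


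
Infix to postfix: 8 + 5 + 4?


Left to right (same or higher precedence on left)
Postfix: 8 5 + 4 +


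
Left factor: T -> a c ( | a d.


Common prefix: 'a'
Factored: T -> a T', T' -> c ( | d


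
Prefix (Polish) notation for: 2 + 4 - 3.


left-to-right (same/higher precedence on left): tree is (- (+ 2 4) 3)
Prefix: - + 2 4 3


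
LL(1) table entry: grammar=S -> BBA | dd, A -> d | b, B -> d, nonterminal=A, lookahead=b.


For [A, b]: 'b' ∈ FIRST(b)
Entry: A -> b


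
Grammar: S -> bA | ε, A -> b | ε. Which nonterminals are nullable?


A nonterminal is nullable iff some alternative derives ε (directly, or every symbol in it is nullable)
Nullable: {A, S}


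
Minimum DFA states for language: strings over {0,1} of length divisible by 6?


Track length mod 6: states 0..5, accept at 0
Minimal DFA: 6 states


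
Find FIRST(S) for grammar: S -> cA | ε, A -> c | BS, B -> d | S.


Per alternative of S: FIRST(cA) = {c}; FIRST(ε) = {ε}
FIRST(S) = {c, ε}


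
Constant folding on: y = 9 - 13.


9 - 13 = -4 at compile time
Optimized: y = -4


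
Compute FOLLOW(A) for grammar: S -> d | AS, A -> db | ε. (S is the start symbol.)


$ ∈ FOLLOW(S). For each A -> αBβ: add FIRST(β)\{ε} to FOLLOW(B); if β nullable, add FOLLOW(A).
FOLLOW(A) = {d}


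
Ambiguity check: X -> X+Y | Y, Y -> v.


precedence layered via separate nonterminal Y: deterministic
Unambiguous


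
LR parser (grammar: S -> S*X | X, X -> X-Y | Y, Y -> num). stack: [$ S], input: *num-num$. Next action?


shift '*' to continue S -> S*X
Action: shift


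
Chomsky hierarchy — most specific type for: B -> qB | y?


Right-linear: every RHS is a terminal or a terminal followed by one nonterminal
Classification: Type 3 (Regular)


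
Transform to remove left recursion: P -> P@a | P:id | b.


Left-recursive alternatives: P@a, P:id; non-recursive: b
Introduce P': P -> bP', P' -> @aP' | :idP' | ε


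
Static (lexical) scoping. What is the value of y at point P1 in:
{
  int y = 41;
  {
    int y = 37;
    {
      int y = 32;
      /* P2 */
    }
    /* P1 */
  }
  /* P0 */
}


y declared in the same block as P1
y = 37


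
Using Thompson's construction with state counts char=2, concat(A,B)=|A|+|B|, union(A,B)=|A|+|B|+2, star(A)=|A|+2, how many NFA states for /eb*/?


Syntax tree has 2 char leaf(s), 0 union(s), 1 star(s)
chars contribute 2×2 = 4; each union adds +2; each star adds +2
Total: 4 + 0 + 2 = 6 states


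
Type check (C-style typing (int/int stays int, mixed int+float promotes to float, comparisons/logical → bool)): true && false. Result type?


Operand types: bool && bool
Rule: logical operators take bool operands and yield bool
Result type: bool
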